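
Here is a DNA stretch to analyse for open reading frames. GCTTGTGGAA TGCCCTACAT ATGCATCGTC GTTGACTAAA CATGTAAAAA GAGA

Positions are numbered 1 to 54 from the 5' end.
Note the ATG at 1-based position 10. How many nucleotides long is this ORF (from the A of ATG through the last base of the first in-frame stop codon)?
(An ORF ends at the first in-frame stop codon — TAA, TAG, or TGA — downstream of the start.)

Codons from position 10: ATG (10–12), CCC (13–15), TAC (16–18), ATA (19–21), TGC (22–24), ATC (25–27), GTC (28–30), GTT (31–33), GAC (34–36), TAA (37–39).
TAA is the first in-frame stop; ORF spans 10–39, 30 nucleotides.

30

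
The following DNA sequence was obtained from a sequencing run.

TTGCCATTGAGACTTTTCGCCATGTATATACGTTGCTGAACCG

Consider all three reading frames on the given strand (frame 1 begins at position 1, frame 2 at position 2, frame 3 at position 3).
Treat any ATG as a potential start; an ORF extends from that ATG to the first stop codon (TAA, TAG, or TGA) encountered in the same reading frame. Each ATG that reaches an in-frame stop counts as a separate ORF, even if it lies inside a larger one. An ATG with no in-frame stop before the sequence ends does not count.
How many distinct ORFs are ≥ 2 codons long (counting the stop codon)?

Frame 1: TTG CCA TTG AGA CTT TTC GCC ATG TAT ATA CGT TGC TGA ACC — ATG at 22, stop TGA at 37 → 18 nt.
Frame 2: TGC CAT TGA GAC TTT TCG CCA TGT ATA TAC GTT GCT GAA CCG — no ATG→stop ORF.
Frame 3: GCC ATT GAG ACT TTT CGC CAT GTA TAT ACG TTG CTG AAC — no ATG→stop ORF.
ORFs ≥ 2 codons: frame 1 22–39 (6 codons). Count = 1.

1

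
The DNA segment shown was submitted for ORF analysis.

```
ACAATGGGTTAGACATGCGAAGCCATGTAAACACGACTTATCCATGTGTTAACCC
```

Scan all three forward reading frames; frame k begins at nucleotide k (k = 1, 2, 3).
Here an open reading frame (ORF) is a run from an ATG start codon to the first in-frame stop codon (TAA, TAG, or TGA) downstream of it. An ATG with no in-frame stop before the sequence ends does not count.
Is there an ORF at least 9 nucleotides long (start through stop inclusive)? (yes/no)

Frame 1: ACA ATG GGT TAG ACA TGC GAA GCC ATG TAA ACA CGA CTT ATC CAT GTG TTA ACC — ATG at 4, stop TAG at 10 → 9 nt; ATG at 25, stop TAA at 28 → 6 nt.
Frame 2: CAA TGG GTT AGA CAT GCG AAG CCA TGT AAA CAC GAC TTA TCC ATG TGT TAA CCC — ATG at 44, stop TAA at 50 → 9 nt.
Frame 3: AAT GGG TTA GAC ATG CGA AGC CAT GTA AAC ACG ACT TAT CCA TGT GTT AAC — no ATG→stop ORF.
Frame 1 has an ORF of 9 nucleotides (positions 4–12) ≥ 9, so yes.

yes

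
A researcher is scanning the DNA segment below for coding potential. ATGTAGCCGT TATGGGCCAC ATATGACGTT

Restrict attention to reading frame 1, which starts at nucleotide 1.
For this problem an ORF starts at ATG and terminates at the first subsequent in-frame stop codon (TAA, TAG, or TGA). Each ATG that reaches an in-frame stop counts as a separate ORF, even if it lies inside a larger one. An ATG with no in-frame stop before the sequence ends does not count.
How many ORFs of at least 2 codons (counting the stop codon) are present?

1

Frame 1: ATG TAG CCG TTA TGG GCC ACA TAT GAC GTT — ATG at 1, stop TAG at 4 → 6 nt.
ORFs ≥ 2 codons: frame 1 1–6 (2 codons). Count = 1.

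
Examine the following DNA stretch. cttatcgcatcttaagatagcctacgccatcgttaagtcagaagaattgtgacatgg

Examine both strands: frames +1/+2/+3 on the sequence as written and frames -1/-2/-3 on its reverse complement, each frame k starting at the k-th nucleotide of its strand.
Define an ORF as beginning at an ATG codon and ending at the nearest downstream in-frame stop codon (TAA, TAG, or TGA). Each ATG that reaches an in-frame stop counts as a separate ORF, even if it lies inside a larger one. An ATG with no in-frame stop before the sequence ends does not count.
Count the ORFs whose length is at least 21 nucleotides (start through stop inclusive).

Reverse complement (5'→3'): CCATGTCACAATTCTTCTGACTTAACGATGGCGTAGGCTATCTTAAGATGCGATAAG
Frame +1: CTT ATC GCA TCT TAA GAT AGC CTA CGC CAT CGT TAA GTC AGA AGA ATT GTG ACA TGG — no ATG→stop ORF.
Frame +2: TTA TCG CAT CTT AAG ATA GCC TAC GCC ATC GTT AAG TCA GAA GAA TTG TGA CAT — no ATG→stop ORF.
Frame +3: TAT CGC ATC TTA AGA TAG CCT ACG CCA TCG TTA AGT CAG AAG AAT TGT GAC ATG — no ATG→stop ORF.
Frame -1: CCA TGT CAC AAT TCT TCT GAC TTA ACG ATG GCG TAG GCT ATC TTA AGA TGC GAT AAG — ATG at 28, stop TAG at 34 → 9 nt.
Frame -2: CAT GTC ACA ATT CTT CTG ACT TAA CGA TGG CGT AGG CTA TCT TAA GAT GCG ATA — no ATG→stop ORF.
Frame -3: ATG TCA CAA TTC TTC TGA CTT AAC GAT GGC GTA GGC TAT CTT AAG ATG CGA TAA — ATG at 3, stop TGA at 18 → 18 nt; ATG at 48, stop TAA at 54 → 9 nt.
No ORF reaches 21 nucleotides. Count = 0.

0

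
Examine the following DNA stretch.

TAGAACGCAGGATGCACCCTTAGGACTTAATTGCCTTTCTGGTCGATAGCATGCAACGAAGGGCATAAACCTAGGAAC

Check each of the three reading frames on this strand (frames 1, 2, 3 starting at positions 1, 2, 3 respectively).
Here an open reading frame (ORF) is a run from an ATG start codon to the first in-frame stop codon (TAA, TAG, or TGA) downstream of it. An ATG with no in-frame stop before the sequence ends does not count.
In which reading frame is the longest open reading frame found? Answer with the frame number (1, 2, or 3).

3

Frame 1: TAG AAC GCA GGA TGC ACC CTT AGG ACT TAA TTG CCT TTC TGG TCG ATA GCA TGC AAC GAA GGG CAT AAA CCT AGG AAC — no ATG→stop ORF.
Frame 2: AGA ACG CAG GAT GCA CCC TTA GGA CTT AAT TGC CTT TCT GGT CGA TAG CAT GCA ACG AAG GGC ATA AAC CTA GGA — no ATG→stop ORF.
Frame 3: GAA CGC AGG ATG CAC CCT TAG GAC TTA ATT GCC TTT CTG GTC GAT AGC ATG CAA CGA AGG GCA TAA ACC TAG GAA — ATG at 12, stop TAG at 21 → 12 nt; ATG at 51, stop TAA at 66 → 18 nt.
Longest ORF is 18 nt in frame 3 (positions 51–68).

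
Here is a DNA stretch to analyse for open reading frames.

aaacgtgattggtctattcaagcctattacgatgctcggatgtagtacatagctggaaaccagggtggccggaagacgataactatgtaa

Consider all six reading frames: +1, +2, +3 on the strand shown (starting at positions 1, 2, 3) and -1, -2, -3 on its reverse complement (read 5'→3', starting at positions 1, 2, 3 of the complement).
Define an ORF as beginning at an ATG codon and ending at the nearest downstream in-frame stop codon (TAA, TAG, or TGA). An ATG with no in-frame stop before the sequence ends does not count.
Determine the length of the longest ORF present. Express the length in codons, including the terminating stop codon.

Reverse complement (5'→3'): TTACATAGTTATCGTCTTCCGGCCACCCTGGTTTCCAGCTATGTACTACATCCGAGCATCGTAATAGGCTTGAATAGACCAATCACGTTT
Frame +1: AAA CGT GAT TGG TCT ATT CAA GCC TAT TAC GAT GCT CGG ATG TAG TAC ATA GCT GGA AAC CAG GGT GGC CGG AAG ACG ATA ACT ATG TAA — ATG at 40, stop TAG at 43 → 6 nt; ATG at 85, stop TAA at 88 → 6 nt.
Frame +2: AAC GTG ATT GGT CTA TTC AAG CCT ATT ACG ATG CTC GGA TGT AGT ACA TAG CTG GAA ACC AGG GTG GCC GGA AGA CGA TAA CTA TGT — ATG at 32, stop TAG at 50 → 21 nt.
Frame +3: ACG TGA TTG GTC TAT TCA AGC CTA TTA CGA TGC TCG GAT GTA GTA CAT AGC TGG AAA CCA GGG TGG CCG GAA GAC GAT AAC TAT GTA — no ATG→stop ORF.
Frame -1: TTA CAT AGT TAT CGT CTT CCG GCC ACC CTG GTT TCC AGC TAT GTA CTA CAT CCG AGC ATC GTA ATA GGC TTG AAT AGA CCA ATC ACG TTT — no ATG→stop ORF.
Frame -2: TAC ATA GTT ATC GTC TTC CGG CCA CCC TGG TTT CCA GCT ATG TAC TAC ATC CGA GCA TCG TAA TAG GCT TGA ATA GAC CAA TCA CGT — ATG at 41, stop TAA at 62 → 24 nt.
Frame -3: ACA TAG TTA TCG TCT TCC GGC CAC CCT GGT TTC CAG CTA TGT ACT ACA TCC GAG CAT CGT AAT AGG CTT GAA TAG ACC AAT CAC GTT — no ATG→stop ORF.
Longest: frame -2, positions 41–64, 24 nt = 8 codons = 7 aa. → 8 codons.

8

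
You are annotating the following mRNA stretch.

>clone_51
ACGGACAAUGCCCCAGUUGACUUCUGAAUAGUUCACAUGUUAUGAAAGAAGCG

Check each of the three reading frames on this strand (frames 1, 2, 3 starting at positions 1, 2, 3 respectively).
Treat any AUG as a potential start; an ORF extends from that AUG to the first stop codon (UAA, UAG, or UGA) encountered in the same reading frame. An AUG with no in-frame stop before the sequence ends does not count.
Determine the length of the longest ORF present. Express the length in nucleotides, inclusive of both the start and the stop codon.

Frame 1: ACG GAC AAU GCC CCA GUU GAC UUC UGA AUA GUU CAC AUG UUA UGA AAG AAG — AUG at 37, stop UGA at 43 → 9 nt.
Frame 2: CGG ACA AUG CCC CAG UUG ACU UCU GAA UAG UUC ACA UGU UAU GAA AGA AGC — AUG at 8, stop UAG at 29 → 24 nt.
Frame 3: GGA CAA UGC CCC AGU UGA CUU CUG AAU AGU UCA CAU GUU AUG AAA GAA GCG — no AUG→stop ORF.
Longest: frame 2, positions 8–31, 24 nt = 8 codons = 7 aa. → 24 nucleotides.

24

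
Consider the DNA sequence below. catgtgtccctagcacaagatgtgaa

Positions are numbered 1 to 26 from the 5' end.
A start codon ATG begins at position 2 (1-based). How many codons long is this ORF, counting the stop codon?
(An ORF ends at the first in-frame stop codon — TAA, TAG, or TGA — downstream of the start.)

Codons from position 2: ATG (2–4), TGT (5–7), CCC (8–10), TAG (11–13).
TAG is the first in-frame stop; that's 4 codons including the stop.

4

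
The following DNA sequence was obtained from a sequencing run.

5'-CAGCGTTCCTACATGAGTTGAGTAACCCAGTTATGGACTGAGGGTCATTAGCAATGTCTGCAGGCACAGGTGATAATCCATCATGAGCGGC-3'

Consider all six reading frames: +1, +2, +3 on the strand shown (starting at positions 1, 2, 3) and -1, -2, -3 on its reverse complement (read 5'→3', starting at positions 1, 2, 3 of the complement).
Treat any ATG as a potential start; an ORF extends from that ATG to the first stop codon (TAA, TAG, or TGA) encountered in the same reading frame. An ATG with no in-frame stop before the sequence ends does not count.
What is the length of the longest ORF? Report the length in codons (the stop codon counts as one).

18

Reverse complement (5'→3'): GCCGCTCATGATGGATTATCACCTGTGCCTGCAGACATTGCTAATGACCCTCAGTCCATAACTGGGTTACTCAACTCATGTAGGAACGCTG
Frame +1: CAG CGT TCC TAC ATG AGT TGA GTA ACC CAG TTA TGG ACT GAG GGT CAT TAG CAA TGT CTG CAG GCA CAG GTG ATA ATC CAT CAT GAG CGG — ATG at 13, stop TGA at 19 → 9 nt.
Frame +2: AGC GTT CCT ACA TGA GTT GAG TAA CCC AGT TAT GGA CTG AGG GTC ATT AGC AAT GTC TGC AGG CAC AGG TGA TAA TCC ATC ATG AGC GGC — no ATG→stop ORF.
Frame +3: GCG TTC CTA CAT GAG TTG AGT AAC CCA GTT ATG GAC TGA GGG TCA TTA GCA ATG TCT GCA GGC ACA GGT GAT AAT CCA TCA TGA GCG — ATG at 33, stop TGA at 39 → 9 nt; ATG at 54, stop TGA at 84 → 33 nt.
Frame -1: GCC GCT CAT GAT GGA TTA TCA CCT GTG CCT GCA GAC ATT GCT AAT GAC CCT CAG TCC ATA ACT GGG TTA CTC AAC TCA TGT AGG AAC GCT — no ATG→stop ORF.
Frame -2: CCG CTC ATG ATG GAT TAT CAC CTG TGC CTG CAG ACA TTG CTA ATG ACC CTC AGT CCA TAA CTG GGT TAC TCA ACT CAT GTA GGA ACG CTG — ATG at 8, stop TAA at 59 → 54 nt; ATG at 11, stop TAA at 59 → 51 nt; ATG at 44, stop TAA at 59 → 18 nt.
Frame -3: CGC TCA TGA TGG ATT ATC ACC TGT GCC TGC AGA CAT TGC TAA TGA CCC TCA GTC CAT AAC TGG GTT ACT CAA CTC ATG TAG GAA CGC — ATG at 78, stop TAG at 81 → 6 nt.
Longest: frame -2, positions 8–61, 54 nt = 18 codons = 17 aa. → 18 codons.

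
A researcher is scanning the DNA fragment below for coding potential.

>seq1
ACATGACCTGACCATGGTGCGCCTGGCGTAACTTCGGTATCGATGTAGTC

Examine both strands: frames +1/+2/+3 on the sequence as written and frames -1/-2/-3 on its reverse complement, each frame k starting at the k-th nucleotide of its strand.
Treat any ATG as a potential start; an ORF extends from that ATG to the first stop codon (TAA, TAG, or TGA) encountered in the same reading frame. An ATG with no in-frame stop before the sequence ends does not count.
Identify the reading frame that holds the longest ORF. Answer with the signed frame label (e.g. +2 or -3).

+2

Reverse complement (5'→3'): GACTACATCGATACCGAAGTTACGCCAGGCGCACCATGGTCAGGTCATGT
Frame +1: ACA TGA CCT GAC CAT GGT GCG CCT GGC GTA ACT TCG GTA TCG ATG TAG — ATG at 43, stop TAG at 46 → 6 nt.
Frame +2: CAT GAC CTG ACC ATG GTG CGC CTG GCG TAA CTT CGG TAT CGA TGT AGT — ATG at 14, stop TAA at 29 → 18 nt.
Frame +3: ATG ACC TGA CCA TGG TGC GCC TGG CGT AAC TTC GGT ATC GAT GTA GTC — ATG at 3, stop TGA at 9 → 9 nt.
Frame -1: GAC TAC ATC GAT ACC GAA GTT ACG CCA GGC GCA CCA TGG TCA GGT CAT — no ATG→stop ORF.
Frame -2: ACT ACA TCG ATA CCG AAG TTA CGC CAG GCG CAC CAT GGT CAG GTC ATG — no ATG→stop ORF.
Frame -3: CTA CAT CGA TAC CGA AGT TAC GCC AGG CGC ACC ATG GTC AGG TCA TGT — no ATG→stop ORF.
Longest ORF is 18 nt in frame +2 (positions 14–31).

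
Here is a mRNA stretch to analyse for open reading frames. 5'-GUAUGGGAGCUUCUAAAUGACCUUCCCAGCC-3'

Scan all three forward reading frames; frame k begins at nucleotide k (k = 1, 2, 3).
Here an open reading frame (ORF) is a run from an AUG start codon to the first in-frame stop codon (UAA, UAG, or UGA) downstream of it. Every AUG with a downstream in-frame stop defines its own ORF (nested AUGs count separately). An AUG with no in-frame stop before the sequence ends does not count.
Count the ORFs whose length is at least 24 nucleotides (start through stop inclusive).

Frame 1: GUA UGG GAG CUU CUA AAU GAC CUU CCC AGC — no AUG→stop ORF.
Frame 2: UAU GGG AGC UUC UAA AUG ACC UUC CCA GCC — no AUG→stop ORF.
Frame 3: AUG GGA GCU UCU AAA UGA CCU UCC CAG — AUG at 3, stop UGA at 18 → 18 nt.
No ORF reaches 24 nucleotides. Count = 0.

0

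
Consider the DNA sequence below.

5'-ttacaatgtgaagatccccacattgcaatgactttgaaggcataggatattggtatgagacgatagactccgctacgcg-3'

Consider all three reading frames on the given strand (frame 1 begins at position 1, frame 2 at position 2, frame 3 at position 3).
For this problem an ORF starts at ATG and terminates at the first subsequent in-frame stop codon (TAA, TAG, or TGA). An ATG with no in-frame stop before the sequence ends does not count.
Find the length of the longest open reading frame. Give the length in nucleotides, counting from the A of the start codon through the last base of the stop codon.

18

Frame 1: TTA CAA TGT GAA GAT CCC CAC ATT GCA ATG ACT TTG AAG GCA TAG GAT ATT GGT ATG AGA CGA TAG ACT CCG CTA CGC — ATG at 28, stop TAG at 43 → 18 nt; ATG at 55, stop TAG at 64 → 12 nt.
Frame 2: TAC AAT GTG AAG ATC CCC ACA TTG CAA TGA CTT TGA AGG CAT AGG ATA TTG GTA TGA GAC GAT AGA CTC CGC TAC GCG — no ATG→stop ORF.
Frame 3: ACA ATG TGA AGA TCC CCA CAT TGC AAT GAC TTT GAA GGC ATA GGA TAT TGG TAT GAG ACG ATA GAC TCC GCT ACG — ATG at 6, stop TGA at 9 → 6 nt.
Longest: frame 1, positions 28–45, 18 nt = 6 codons = 5 aa. → 18 nucleotides.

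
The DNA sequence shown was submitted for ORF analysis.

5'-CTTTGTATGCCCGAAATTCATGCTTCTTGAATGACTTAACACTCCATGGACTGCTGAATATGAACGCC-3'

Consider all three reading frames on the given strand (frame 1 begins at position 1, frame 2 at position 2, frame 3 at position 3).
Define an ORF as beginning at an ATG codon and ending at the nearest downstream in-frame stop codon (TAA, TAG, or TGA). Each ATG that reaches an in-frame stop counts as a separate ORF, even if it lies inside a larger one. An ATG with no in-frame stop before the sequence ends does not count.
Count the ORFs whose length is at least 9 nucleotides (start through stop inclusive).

4

Frame 1: CTT TGT ATG CCC GAA ATT CAT GCT TCT TGA ATG ACT TAA CAC TCC ATG GAC TGC TGA ATA TGA ACG — ATG at 7, stop TGA at 28 → 24 nt; ATG at 31, stop TAA at 37 → 9 nt; ATG at 46, stop TGA at 55 → 12 nt.
Frame 2: TTT GTA TGC CCG AAA TTC ATG CTT CTT GAA TGA CTT AAC ACT CCA TGG ACT GCT GAA TAT GAA CGC — ATG at 20, stop TGA at 32 → 15 nt.
Frame 3: TTG TAT GCC CGA AAT TCA TGC TTC TTG AAT GAC TTA ACA CTC CAT GGA CTG CTG AAT ATG AAC GCC — no ATG→stop ORF.
ORFs ≥ 9 nucleotides: frame 1 7–30 (24 nucleotides), frame 1 31–39 (9 nucleotides), frame 1 46–57 (12 nucleotides), frame 2 20–34 (15 nucleotides). Count = 4.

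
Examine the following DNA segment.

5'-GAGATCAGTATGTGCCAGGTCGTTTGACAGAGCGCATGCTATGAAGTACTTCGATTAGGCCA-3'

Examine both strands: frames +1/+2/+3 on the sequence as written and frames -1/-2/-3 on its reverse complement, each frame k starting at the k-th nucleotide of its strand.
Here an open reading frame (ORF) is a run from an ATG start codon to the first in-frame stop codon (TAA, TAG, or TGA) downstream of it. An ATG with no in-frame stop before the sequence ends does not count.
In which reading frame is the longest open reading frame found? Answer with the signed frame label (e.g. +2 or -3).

Reverse complement (5'→3'): TGGCCTAATCGAAGTACTTCATAGCATGCGCTCTGTCAAACGACCTGGCACATACTGATCTC
Frame +1: GAG ATC AGT ATG TGC CAG GTC GTT TGA CAG AGC GCA TGC TAT GAA GTA CTT CGA TTA GGC — ATG at 10, stop TGA at 25 → 18 nt.
Frame +2: AGA TCA GTA TGT GCC AGG TCG TTT GAC AGA GCG CAT GCT ATG AAG TAC TTC GAT TAG GCC — ATG at 41, stop TAG at 56 → 18 nt.
Frame +3: GAT CAG TAT GTG CCA GGT CGT TTG ACA GAG CGC ATG CTA TGA AGT ACT TCG ATT AGG CCA — ATG at 36, stop TGA at 42 → 9 nt.
Frame -1: TGG CCT AAT CGA AGT ACT TCA TAG CAT GCG CTC TGT CAA ACG ACC TGG CAC ATA CTG ATC — no ATG→stop ORF.
Frame -2: GGC CTA ATC GAA GTA CTT CAT AGC ATG CGC TCT GTC AAA CGA CCT GGC ACA TAC TGA TCT — ATG at 26, stop TGA at 56 → 33 nt.
Frame -3: GCC TAA TCG AAG TAC TTC ATA GCA TGC GCT CTG TCA AAC GAC CTG GCA CAT ACT GAT CTC — no ATG→stop ORF.
Longest ORF is 33 nt in frame -2 (positions 26–58).

-2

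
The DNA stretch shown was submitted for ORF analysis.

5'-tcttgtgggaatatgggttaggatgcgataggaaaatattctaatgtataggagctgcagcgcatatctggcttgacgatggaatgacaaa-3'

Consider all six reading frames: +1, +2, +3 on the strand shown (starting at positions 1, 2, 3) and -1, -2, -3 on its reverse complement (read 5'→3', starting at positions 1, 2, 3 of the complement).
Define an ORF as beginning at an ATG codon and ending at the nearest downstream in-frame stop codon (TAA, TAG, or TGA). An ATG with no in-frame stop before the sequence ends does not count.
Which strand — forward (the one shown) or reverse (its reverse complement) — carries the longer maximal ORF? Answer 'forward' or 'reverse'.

reverse

Reverse complement (5'→3'): TTTGTCATTCCATCGTCAAGCCAGATATGCGCTGCAGCTCCTATACATTAGAATATTTTCCTATCGCATCCTAACCCATATTCCCACAAGA
Frame +1: TCT TGT GGG AAT ATG GGT TAG GAT GCG ATA GGA AAA TAT TCT AAT GTA TAG GAG CTG CAG CGC ATA TCT GGC TTG ACG ATG GAA TGA CAA — ATG at 13, stop TAG at 19 → 9 nt; ATG at 79, stop TGA at 85 → 9 nt.
Frame +2: CTT GTG GGA ATA TGG GTT AGG ATG CGA TAG GAA AAT ATT CTA ATG TAT AGG AGC TGC AGC GCA TAT CTG GCT TGA CGA TGG AAT GAC AAA — ATG at 23, stop TAG at 29 → 9 nt; ATG at 44, stop TGA at 74 → 33 nt.
Frame +3: TTG TGG GAA TAT GGG TTA GGA TGC GAT AGG AAA ATA TTC TAA TGT ATA GGA GCT GCA GCG CAT ATC TGG CTT GAC GAT GGA ATG ACA — no ATG→stop ORF.
Frame -1: TTT GTC ATT CCA TCG TCA AGC CAG ATA TGC GCT GCA GCT CCT ATA CAT TAG AAT ATT TTC CTA TCG CAT CCT AAC CCA TAT TCC CAC AAG — no ATG→stop ORF.
Frame -2: TTG TCA TTC CAT CGT CAA GCC AGA TAT GCG CTG CAG CTC CTA TAC ATT AGA ATA TTT TCC TAT CGC ATC CTA ACC CAT ATT CCC ACA AGA — no ATG→stop ORF.
Frame -3: TGT CAT TCC ATC GTC AAG CCA GAT ATG CGC TGC AGC TCC TAT ACA TTA GAA TAT TTT CCT ATC GCA TCC TAA CCC ATA TTC CCA CAA — ATG at 27, stop TAA at 72 → 48 nt.
Forward-strand max 33 nt; reverse-strand max 48 nt. The reverse strand has the longer ORF.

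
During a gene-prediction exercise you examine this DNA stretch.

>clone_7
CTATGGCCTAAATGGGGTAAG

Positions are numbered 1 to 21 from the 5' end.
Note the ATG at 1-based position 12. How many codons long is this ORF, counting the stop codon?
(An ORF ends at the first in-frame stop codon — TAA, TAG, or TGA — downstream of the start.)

3

Codons from position 12: ATG (12–14), GGG (15–17), TAA (18–20).
TAA is the first in-frame stop; that's 3 codons including the stop.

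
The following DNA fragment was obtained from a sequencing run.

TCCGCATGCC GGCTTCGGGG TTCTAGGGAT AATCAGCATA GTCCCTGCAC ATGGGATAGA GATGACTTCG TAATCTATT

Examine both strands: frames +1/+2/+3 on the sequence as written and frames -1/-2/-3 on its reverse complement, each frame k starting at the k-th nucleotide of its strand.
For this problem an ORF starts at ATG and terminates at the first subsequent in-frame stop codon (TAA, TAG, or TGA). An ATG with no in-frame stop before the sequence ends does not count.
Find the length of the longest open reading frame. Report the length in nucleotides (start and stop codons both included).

30

Reverse complement (5'→3'): AATAGATTACGAAGTCATCTCTATCCCATGTGCAGGGACTATGCTGATTATCCCTAGAACCCCGAAGCCGGCATGCGGA
Frame +1: TCC GCA TGC CGG CTT CGG GGT TCT AGG GAT AAT CAG CAT AGT CCC TGC ACA TGG GAT AGA GAT GAC TTC GTA ATC TAT — no ATG→stop ORF.
Frame +2: CCG CAT GCC GGC TTC GGG GTT CTA GGG ATA ATC AGC ATA GTC CCT GCA CAT GGG ATA GAG ATG ACT TCG TAA TCT ATT — ATG at 62, stop TAA at 71 → 12 nt.
Frame +3: CGC ATG CCG GCT TCG GGG TTC TAG GGA TAA TCA GCA TAG TCC CTG CAC ATG GGA TAG AGA TGA CTT CGT AAT CTA — ATG at 6, stop TAG at 24 → 21 nt; ATG at 51, stop TAG at 57 → 9 nt.
Frame -1: AAT AGA TTA CGA AGT CAT CTC TAT CCC ATG TGC AGG GAC TAT GCT GAT TAT CCC TAG AAC CCC GAA GCC GGC ATG CGG — ATG at 28, stop TAG at 55 → 30 nt.
Frame -2: ATA GAT TAC GAA GTC ATC TCT ATC CCA TGT GCA GGG ACT ATG CTG ATT ATC CCT AGA ACC CCG AAG CCG GCA TGC GGA — no ATG→stop ORF.
Frame -3: TAG ATT ACG AAG TCA TCT CTA TCC CAT GTG CAG GGA CTA TGC TGA TTA TCC CTA GAA CCC CGA AGC CGG CAT GCG — no ATG→stop ORF.
Longest: frame -1, positions 28–57, 30 nt = 10 codons = 9 aa. → 30 nucleotides.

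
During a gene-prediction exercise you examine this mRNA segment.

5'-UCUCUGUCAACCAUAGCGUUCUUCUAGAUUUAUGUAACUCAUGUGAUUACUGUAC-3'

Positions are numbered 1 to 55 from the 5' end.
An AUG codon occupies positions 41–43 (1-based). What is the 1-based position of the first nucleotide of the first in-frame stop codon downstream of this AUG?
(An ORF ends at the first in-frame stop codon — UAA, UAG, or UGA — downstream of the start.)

Codons from position 41: AUG (41–43), UGA (44–46).
UGA is a stop codon; it begins at position 44.

44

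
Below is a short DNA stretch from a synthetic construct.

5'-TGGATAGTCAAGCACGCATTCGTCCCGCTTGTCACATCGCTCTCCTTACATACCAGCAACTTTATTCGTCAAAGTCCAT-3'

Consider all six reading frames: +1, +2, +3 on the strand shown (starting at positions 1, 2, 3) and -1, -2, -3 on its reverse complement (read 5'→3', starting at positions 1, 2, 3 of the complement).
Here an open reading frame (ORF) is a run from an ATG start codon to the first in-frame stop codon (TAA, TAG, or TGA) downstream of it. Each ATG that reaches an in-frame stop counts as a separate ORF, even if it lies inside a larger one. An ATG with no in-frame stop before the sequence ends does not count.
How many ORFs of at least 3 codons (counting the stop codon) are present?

Reverse complement (5'→3'): ATGGACTTTGACGAATAAAGTTGCTGGTATGTAAGGAGAGCGATGTGACAAGCGGGACGAATGCGTGCTTGACTATCCA
Frame +1: TGG ATA GTC AAG CAC GCA TTC GTC CCG CTT GTC ACA TCG CTC TCC TTA CAT ACC AGC AAC TTT ATT CGT CAA AGT CCA — no ATG→stop ORF.
Frame +2: GGA TAG TCA AGC ACG CAT TCG TCC CGC TTG TCA CAT CGC TCT CCT TAC ATA CCA GCA ACT TTA TTC GTC AAA GTC CAT — no ATG→stop ORF.
Frame +3: GAT AGT CAA GCA CGC ATT CGT CCC GCT TGT CAC ATC GCT CTC CTT ACA TAC CAG CAA CTT TAT TCG TCA AAG TCC — no ATG→stop ORF.
Frame -1: ATG GAC TTT GAC GAA TAA AGT TGC TGG TAT GTA AGG AGA GCG ATG TGA CAA GCG GGA CGA ATG CGT GCT TGA CTA TCC — ATG at 1, stop TAA at 16 → 18 nt; ATG at 43, stop TGA at 46 → 6 nt; ATG at 61, stop TGA at 70 → 12 nt.
Frame -2: TGG ACT TTG ACG AAT AAA GTT GCT GGT ATG TAA GGA GAG CGA TGT GAC AAG CGG GAC GAA TGC GTG CTT GAC TAT CCA — ATG at 29, stop TAA at 32 → 6 nt.
Frame -3: GGA CTT TGA CGA ATA AAG TTG CTG GTA TGT AAG GAG AGC GAT GTG ACA AGC GGG ACG AAT GCG TGC TTG ACT ATC — no ATG→stop ORF.
ORFs ≥ 3 codons: frame -1 1–18 (6 codons), frame -1 61–72 (4 codons). Count = 2.

2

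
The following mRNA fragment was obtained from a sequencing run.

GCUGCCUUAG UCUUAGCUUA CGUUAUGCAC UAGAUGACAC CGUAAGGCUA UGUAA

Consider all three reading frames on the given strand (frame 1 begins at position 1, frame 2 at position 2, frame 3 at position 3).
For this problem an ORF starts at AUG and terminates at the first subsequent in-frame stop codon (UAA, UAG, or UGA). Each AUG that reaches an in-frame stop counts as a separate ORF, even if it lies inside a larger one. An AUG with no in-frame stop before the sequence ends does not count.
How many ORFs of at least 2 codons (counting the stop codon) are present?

3

Frame 1: GCU GCC UUA GUC UUA GCU UAC GUU AUG CAC UAG AUG ACA CCG UAA GGC UAU GUA — AUG at 25, stop UAG at 31 → 9 nt; AUG at 34, stop UAA at 43 → 12 nt.
Frame 2: CUG CCU UAG UCU UAG CUU ACG UUA UGC ACU AGA UGA CAC CGU AAG GCU AUG UAA — AUG at 50, stop UAA at 53 → 6 nt.
Frame 3: UGC CUU AGU CUU AGC UUA CGU UAU GCA CUA GAU GAC ACC GUA AGG CUA UGU — no AUG→stop ORF.
ORFs ≥ 2 codons: frame 1 25–33 (3 codons), frame 1 34–45 (4 codons), frame 2 50–55 (2 codons). Count = 3.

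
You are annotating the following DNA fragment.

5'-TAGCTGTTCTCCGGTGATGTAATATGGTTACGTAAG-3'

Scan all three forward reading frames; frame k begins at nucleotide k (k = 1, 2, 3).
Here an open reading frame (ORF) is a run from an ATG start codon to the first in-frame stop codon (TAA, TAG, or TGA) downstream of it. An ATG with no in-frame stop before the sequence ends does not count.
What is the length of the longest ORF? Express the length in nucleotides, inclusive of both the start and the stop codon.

12

Frame 1: TAG CTG TTC TCC GGT GAT GTA ATA TGG TTA CGT AAG — no ATG→stop ORF.
Frame 2: AGC TGT TCT CCG GTG ATG TAA TAT GGT TAC GTA — ATG at 17, stop TAA at 20 → 6 nt.
Frame 3: GCT GTT CTC CGG TGA TGT AAT ATG GTT ACG TAA — ATG at 24, stop TAA at 33 → 12 nt.
Longest: frame 3, positions 24–35, 12 nt = 4 codons = 3 aa. → 12 nucleotides.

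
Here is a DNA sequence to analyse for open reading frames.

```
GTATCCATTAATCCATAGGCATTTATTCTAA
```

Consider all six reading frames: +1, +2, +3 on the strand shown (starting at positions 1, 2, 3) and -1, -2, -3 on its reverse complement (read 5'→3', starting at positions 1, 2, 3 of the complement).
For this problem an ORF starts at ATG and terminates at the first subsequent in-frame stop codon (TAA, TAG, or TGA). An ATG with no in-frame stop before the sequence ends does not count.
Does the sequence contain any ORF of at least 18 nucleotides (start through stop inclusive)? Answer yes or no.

Reverse complement (5'→3'): TTAGAATAAATGCCTATGGATTAATGGATAC
Frame +1: GTA TCC ATT AAT CCA TAG GCA TTT ATT CTA — no ATG→stop ORF.
Frame +2: TAT CCA TTA ATC CAT AGG CAT TTA TTC TAA — no ATG→stop ORF.
Frame +3: ATC CAT TAA TCC ATA GGC ATT TAT TCT — no ATG→stop ORF.
Frame -1: TTA GAA TAA ATG CCT ATG GAT TAA TGG ATA — ATG at 10, stop TAA at 22 → 15 nt; ATG at 16, stop TAA at 22 → 9 nt.
Frame -2: TAG AAT AAA TGC CTA TGG ATT AAT GGA TAC — no ATG→stop ORF.
Frame -3: AGA ATA AAT GCC TAT GGA TTA ATG GAT — no ATG→stop ORF.
Largest ORF found is 15 nucleotides < 18, so no.

no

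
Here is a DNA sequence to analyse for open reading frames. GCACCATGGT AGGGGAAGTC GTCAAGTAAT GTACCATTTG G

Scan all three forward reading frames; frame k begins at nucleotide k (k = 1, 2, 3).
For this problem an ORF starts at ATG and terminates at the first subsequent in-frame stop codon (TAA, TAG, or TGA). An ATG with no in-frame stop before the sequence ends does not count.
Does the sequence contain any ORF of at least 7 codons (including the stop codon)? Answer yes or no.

yes

Frame 1: GCA CCA TGG TAG GGG AAG TCG TCA AGT AAT GTA CCA TTT — no ATG→stop ORF.
Frame 2: CAC CAT GGT AGG GGA AGT CGT CAA GTA ATG TAC CAT TTG — no ATG→stop ORF.
Frame 3: ACC ATG GTA GGG GAA GTC GTC AAG TAA TGT ACC ATT TGG — ATG at 6, stop TAA at 27 → 24 nt.
Frame 3 has an ORF of 8 codons (positions 6–29) ≥ 7, so yes.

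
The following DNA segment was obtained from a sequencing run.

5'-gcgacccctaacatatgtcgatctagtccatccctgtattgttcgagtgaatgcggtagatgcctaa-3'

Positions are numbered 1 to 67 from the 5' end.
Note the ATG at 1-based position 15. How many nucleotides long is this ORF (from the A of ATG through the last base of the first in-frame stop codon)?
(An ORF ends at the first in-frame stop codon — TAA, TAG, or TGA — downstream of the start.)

Codons from position 15: ATG (15–17), TCG (18–20), ATC (21–23), TAG (24–26).
TAG is the first in-frame stop; ORF spans 15–26, 12 nucleotides.

12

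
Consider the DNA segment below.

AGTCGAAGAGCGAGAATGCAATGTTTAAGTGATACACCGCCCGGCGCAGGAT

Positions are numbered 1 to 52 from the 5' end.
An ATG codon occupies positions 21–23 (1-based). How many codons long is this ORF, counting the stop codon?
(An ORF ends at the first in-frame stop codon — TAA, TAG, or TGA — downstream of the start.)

4

Codons from position 21: ATG (21–23), TTT (24–26), AAG (27–29), TGA (30–32).
TGA is the first in-frame stop; that's 4 codons including the stop.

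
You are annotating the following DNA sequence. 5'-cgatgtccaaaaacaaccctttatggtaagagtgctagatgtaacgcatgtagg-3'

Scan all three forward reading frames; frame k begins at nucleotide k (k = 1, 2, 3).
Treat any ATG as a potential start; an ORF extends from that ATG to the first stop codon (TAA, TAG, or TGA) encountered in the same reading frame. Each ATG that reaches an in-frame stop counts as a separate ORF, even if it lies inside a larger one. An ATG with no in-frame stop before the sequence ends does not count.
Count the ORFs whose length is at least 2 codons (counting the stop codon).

3

Frame 1: CGA TGT CCA AAA ACA ACC CTT TAT GGT AAG AGT GCT AGA TGT AAC GCA TGT AGG — no ATG→stop ORF.
Frame 2: GAT GTC CAA AAA CAA CCC TTT ATG GTA AGA GTG CTA GAT GTA ACG CAT GTA — no ATG→stop ORF.
Frame 3: ATG TCC AAA AAC AAC CCT TTA TGG TAA GAG TGC TAG ATG TAA CGC ATG TAG — ATG at 3, stop TAA at 27 → 27 nt; ATG at 39, stop TAA at 42 → 6 nt; ATG at 48, stop TAG at 51 → 6 nt.
ORFs ≥ 2 codons: frame 3 3–29 (9 codons), frame 3 39–44 (2 codons), frame 3 48–53 (2 codons). Count = 3.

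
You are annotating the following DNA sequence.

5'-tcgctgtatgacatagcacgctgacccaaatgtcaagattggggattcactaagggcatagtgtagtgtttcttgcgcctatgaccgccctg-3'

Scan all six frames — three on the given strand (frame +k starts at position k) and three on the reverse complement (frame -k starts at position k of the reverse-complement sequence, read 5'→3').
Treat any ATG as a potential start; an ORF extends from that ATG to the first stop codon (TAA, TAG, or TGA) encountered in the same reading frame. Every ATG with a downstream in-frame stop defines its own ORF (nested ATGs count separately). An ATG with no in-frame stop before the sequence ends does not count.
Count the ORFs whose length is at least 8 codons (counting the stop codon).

Reverse complement (5'→3'): CAGGGCGGTCATAGGCGCAAGAAACACTACACTATGCCCTTAGTGAATCCCCAATCTTGACATTTGGGTCAGCGTGCTATGTCATACAGCGA
Frame +1: TCG CTG TAT GAC ATA GCA CGC TGA CCC AAA TGT CAA GAT TGG GGA TTC ACT AAG GGC ATA GTG TAG TGT TTC TTG CGC CTA TGA CCG CCC — no ATG→stop ORF.
Frame +2: CGC TGT ATG ACA TAG CAC GCT GAC CCA AAT GTC AAG ATT GGG GAT TCA CTA AGG GCA TAG TGT AGT GTT TCT TGC GCC TAT GAC CGC CCT — ATG at 8, stop TAG at 14 → 9 nt.
Frame +3: GCT GTA TGA CAT AGC ACG CTG ACC CAA ATG TCA AGA TTG GGG ATT CAC TAA GGG CAT AGT GTA GTG TTT CTT GCG CCT ATG ACC GCC CTG — ATG at 30, stop TAA at 51 → 24 nt.
Frame -1: CAG GGC GGT CAT AGG CGC AAG AAA CAC TAC ACT ATG CCC TTA GTG AAT CCC CAA TCT TGA CAT TTG GGT CAG CGT GCT ATG TCA TAC AGC — ATG at 34, stop TGA at 58 → 27 nt.
Frame -2: AGG GCG GTC ATA GGC GCA AGA AAC ACT ACA CTA TGC CCT TAG TGA ATC CCC AAT CTT GAC ATT TGG GTC AGC GTG CTA TGT CAT ACA GCG — no ATG→stop ORF.
Frame -3: GGG CGG TCA TAG GCG CAA GAA ACA CTA CAC TAT GCC CTT AGT GAA TCC CCA ATC TTG ACA TTT GGG TCA GCG TGC TAT GTC ATA CAG CGA — no ATG→stop ORF.
ORFs ≥ 8 codons: frame +3 30–53 (8 codons), frame -1 34–60 (9 codons). Count = 2.

2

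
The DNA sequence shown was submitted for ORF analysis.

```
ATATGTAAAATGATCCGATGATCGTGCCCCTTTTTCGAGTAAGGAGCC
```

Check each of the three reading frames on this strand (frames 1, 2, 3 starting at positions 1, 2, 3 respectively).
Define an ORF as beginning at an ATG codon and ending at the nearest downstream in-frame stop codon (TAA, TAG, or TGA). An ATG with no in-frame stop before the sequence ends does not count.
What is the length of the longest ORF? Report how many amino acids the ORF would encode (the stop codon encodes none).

3

Frame 1: ATA TGT AAA ATG ATC CGA TGA TCG TGC CCC TTT TTC GAG TAA GGA GCC — ATG at 10, stop TGA at 19 → 12 nt.
Frame 2: TAT GTA AAA TGA TCC GAT GAT CGT GCC CCT TTT TCG AGT AAG GAG — no ATG→stop ORF.
Frame 3: ATG TAA AAT GAT CCG ATG ATC GTG CCC CTT TTT CGA GTA AGG AGC — ATG at 3, stop TAA at 6 → 6 nt.
Longest: frame 1, positions 10–21, 12 nt = 4 codons = 3 aa. → 3 amino acids.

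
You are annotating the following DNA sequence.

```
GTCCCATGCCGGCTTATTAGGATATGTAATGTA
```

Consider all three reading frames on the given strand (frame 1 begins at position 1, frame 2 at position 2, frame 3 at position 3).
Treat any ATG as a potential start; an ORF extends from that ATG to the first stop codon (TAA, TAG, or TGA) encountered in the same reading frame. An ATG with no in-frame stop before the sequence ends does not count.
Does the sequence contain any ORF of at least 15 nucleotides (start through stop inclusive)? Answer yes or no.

Frame 1: GTC CCA TGC CGG CTT ATT AGG ATA TGT AAT GTA — no ATG→stop ORF.
Frame 2: TCC CAT GCC GGC TTA TTA GGA TAT GTA ATG — no ATG→stop ORF.
Frame 3: CCC ATG CCG GCT TAT TAG GAT ATG TAA TGT — ATG at 6, stop TAG at 18 → 15 nt; ATG at 24, stop TAA at 27 → 6 nt.
Frame 3 has an ORF of 15 nucleotides (positions 6–20) ≥ 15, so yes.

yes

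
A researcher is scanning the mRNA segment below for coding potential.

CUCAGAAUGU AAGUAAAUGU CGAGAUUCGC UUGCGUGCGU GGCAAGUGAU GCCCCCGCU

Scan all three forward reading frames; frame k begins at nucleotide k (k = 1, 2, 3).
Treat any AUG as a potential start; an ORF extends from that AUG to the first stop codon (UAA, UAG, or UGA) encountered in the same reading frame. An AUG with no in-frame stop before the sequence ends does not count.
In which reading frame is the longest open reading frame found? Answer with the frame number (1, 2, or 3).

Frame 1: CUC AGA AUG UAA GUA AAU GUC GAG AUU CGC UUG CGU GCG UGG CAA GUG AUG CCC CCG — AUG at 7, stop UAA at 10 → 6 nt.
Frame 2: UCA GAA UGU AAG UAA AUG UCG AGA UUC GCU UGC GUG CGU GGC AAG UGA UGC CCC CGC — AUG at 17, stop UGA at 47 → 33 nt.
Frame 3: CAG AAU GUA AGU AAA UGU CGA GAU UCG CUU GCG UGC GUG GCA AGU GAU GCC CCC GCU — no AUG→stop ORF.
Longest ORF is 33 nt in frame 2 (positions 17–49).

2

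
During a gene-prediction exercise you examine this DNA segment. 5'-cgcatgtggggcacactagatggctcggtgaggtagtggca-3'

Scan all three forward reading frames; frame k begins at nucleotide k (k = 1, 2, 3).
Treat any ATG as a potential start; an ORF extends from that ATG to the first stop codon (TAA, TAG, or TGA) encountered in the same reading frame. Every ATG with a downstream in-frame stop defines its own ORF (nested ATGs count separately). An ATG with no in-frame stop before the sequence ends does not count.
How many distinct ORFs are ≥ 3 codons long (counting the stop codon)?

2

Frame 1: CGC ATG TGG GGC ACA CTA GAT GGC TCG GTG AGG TAG TGG — ATG at 4, stop TAG at 34 → 33 nt.
Frame 2: GCA TGT GGG GCA CAC TAG ATG GCT CGG TGA GGT AGT GGC — ATG at 20, stop TGA at 29 → 12 nt.
Frame 3: CAT GTG GGG CAC ACT AGA TGG CTC GGT GAG GTA GTG GCA — no ATG→stop ORF.
ORFs ≥ 3 codons: frame 1 4–36 (11 codons), frame 2 20–31 (4 codons). Count = 2.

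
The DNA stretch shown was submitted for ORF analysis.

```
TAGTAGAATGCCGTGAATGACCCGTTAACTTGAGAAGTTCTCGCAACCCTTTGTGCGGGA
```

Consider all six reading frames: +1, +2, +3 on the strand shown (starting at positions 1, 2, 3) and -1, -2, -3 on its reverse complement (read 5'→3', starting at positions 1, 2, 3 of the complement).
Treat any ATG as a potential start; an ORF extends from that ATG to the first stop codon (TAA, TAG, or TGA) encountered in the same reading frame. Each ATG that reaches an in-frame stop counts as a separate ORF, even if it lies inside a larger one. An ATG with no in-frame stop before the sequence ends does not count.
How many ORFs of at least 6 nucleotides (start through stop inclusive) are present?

2

Reverse complement (5'→3'): TCCCGCACAAAGGGTTGCGAGAACTTCTCAAGTTAACGGGTCATTCACGGCATTCTACTA
Frame +1: TAG TAG AAT GCC GTG AAT GAC CCG TTA ACT TGA GAA GTT CTC GCA ACC CTT TGT GCG GGA — no ATG→stop ORF.
Frame +2: AGT AGA ATG CCG TGA ATG ACC CGT TAA CTT GAG AAG TTC TCG CAA CCC TTT GTG CGG — ATG at 8, stop TGA at 14 → 9 nt; ATG at 17, stop TAA at 26 → 12 nt.
Frame +3: GTA GAA TGC CGT GAA TGA CCC GTT AAC TTG AGA AGT TCT CGC AAC CCT TTG TGC GGG — no ATG→stop ORF.
Frame -1: TCC CGC ACA AAG GGT TGC GAG AAC TTC TCA AGT TAA CGG GTC ATT CAC GGC ATT CTA CTA — no ATG→stop ORF.
Frame -2: CCC GCA CAA AGG GTT GCG AGA ACT TCT CAA GTT AAC GGG TCA TTC ACG GCA TTC TAC — no ATG→stop ORF.
Frame -3: CCG CAC AAA GGG TTG CGA GAA CTT CTC AAG TTA ACG GGT CAT TCA CGG CAT TCT ACT — no ATG→stop ORF.
ORFs ≥ 6 nucleotides: frame +2 8–16 (9 nucleotides), frame +2 17–28 (12 nucleotides). Count = 2.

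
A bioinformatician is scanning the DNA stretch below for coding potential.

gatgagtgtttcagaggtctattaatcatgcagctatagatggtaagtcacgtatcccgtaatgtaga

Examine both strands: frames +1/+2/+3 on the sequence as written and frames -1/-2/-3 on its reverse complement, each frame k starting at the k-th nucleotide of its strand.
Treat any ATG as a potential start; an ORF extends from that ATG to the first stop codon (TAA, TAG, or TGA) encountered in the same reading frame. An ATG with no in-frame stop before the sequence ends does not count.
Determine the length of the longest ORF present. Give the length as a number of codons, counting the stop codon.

8

Reverse complement (5'→3'): TCTACATTACGGGATACGTGACTTACCATCTATAGCTGCATGATTAATAGACCTCTGAAACACTCATC
Frame +1: GAT GAG TGT TTC AGA GGT CTA TTA ATC ATG CAG CTA TAG ATG GTA AGT CAC GTA TCC CGT AAT GTA — ATG at 28, stop TAG at 37 → 12 nt.
Frame +2: ATG AGT GTT TCA GAG GTC TAT TAA TCA TGC AGC TAT AGA TGG TAA GTC ACG TAT CCC GTA ATG TAG — ATG at 2, stop TAA at 23 → 24 nt; ATG at 62, stop TAG at 65 → 6 nt.
Frame +3: TGA GTG TTT CAG AGG TCT ATT AAT CAT GCA GCT ATA GAT GGT AAG TCA CGT ATC CCG TAA TGT AGA — no ATG→stop ORF.
Frame -1: TCT ACA TTA CGG GAT ACG TGA CTT ACC ATC TAT AGC TGC ATG ATT AAT AGA CCT CTG AAA CAC TCA — no ATG→stop ORF.
Frame -2: CTA CAT TAC GGG ATA CGT GAC TTA CCA TCT ATA GCT GCA TGA TTA ATA GAC CTC TGA AAC ACT CAT — no ATG→stop ORF.
Frame -3: TAC ATT ACG GGA TAC GTG ACT TAC CAT CTA TAG CTG CAT GAT TAA TAG ACC TCT GAA ACA CTC ATC — no ATG→stop ORF.
Longest: frame +2, positions 2–25, 24 nt = 8 codons = 7 aa. → 8 codons.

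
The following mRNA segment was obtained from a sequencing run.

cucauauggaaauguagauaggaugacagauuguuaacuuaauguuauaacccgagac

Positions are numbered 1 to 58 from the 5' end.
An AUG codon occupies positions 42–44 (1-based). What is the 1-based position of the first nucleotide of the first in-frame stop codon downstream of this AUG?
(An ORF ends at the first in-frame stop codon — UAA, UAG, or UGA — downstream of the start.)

Codons from position 42: AUG (42–44), UUA (45–47), UAA (48–50).
UAA is a stop codon; it begins at position 48.

48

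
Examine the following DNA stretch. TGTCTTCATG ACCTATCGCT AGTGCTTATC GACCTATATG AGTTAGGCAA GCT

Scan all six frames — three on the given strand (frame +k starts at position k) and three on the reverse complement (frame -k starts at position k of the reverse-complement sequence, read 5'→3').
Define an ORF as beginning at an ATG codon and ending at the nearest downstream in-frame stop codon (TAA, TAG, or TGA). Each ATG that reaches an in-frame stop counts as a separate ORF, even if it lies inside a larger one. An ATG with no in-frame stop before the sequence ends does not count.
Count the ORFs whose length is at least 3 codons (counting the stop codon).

Reverse complement (5'→3'): AGCTTGCCTAACTCATATAGGTCGATAAGCACTAGCGATAGGTCATGAAGACA
Frame +1: TGT CTT CAT GAC CTA TCG CTA GTG CTT ATC GAC CTA TAT GAG TTA GGC AAG — no ATG→stop ORF.
Frame +2: GTC TTC ATG ACC TAT CGC TAG TGC TTA TCG ACC TAT ATG AGT TAG GCA AGC — ATG at 8, stop TAG at 20 → 15 nt; ATG at 38, stop TAG at 44 → 9 nt.
Frame +3: TCT TCA TGA CCT ATC GCT AGT GCT TAT CGA CCT ATA TGA GTT AGG CAA GCT — no ATG→stop ORF.
Frame -1: AGC TTG CCT AAC TCA TAT AGG TCG ATA AGC ACT AGC GAT AGG TCA TGA AGA — no ATG→stop ORF.
Frame -2: GCT TGC CTA ACT CAT ATA GGT CGA TAA GCA CTA GCG ATA GGT CAT GAA GAC — no ATG→stop ORF.
Frame -3: CTT GCC TAA CTC ATA TAG GTC GAT AAG CAC TAG CGA TAG GTC ATG AAG ACA — no ATG→stop ORF.
ORFs ≥ 3 codons: frame +2 8–22 (5 codons), frame +2 38–46 (3 codons). Count = 2.

2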